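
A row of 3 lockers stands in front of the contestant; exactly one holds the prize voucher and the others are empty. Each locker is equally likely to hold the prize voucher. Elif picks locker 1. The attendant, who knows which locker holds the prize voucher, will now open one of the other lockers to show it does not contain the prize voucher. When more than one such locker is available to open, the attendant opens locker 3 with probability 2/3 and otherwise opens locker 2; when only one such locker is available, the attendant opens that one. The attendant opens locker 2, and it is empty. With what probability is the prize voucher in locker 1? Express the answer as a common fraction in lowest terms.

Apply Bayes' rule, conditioning on where the prize voucher actually is.
If it is in locker 1 (prior 1/3): locker 3 is available but not opened, probability 1/3; weight (1/3)·(1/3) = 1/9.
If it is in locker 2 (prior 1/3): the attendant opened locker 2, so this case is ruled out; weight (1/3)·0 = 0.
If it is in locker 3 (prior 1/3): only locker 2 is available, probability 1; weight (1/3)·1 = 1/3.
The weights sum to 4/9.
So P(the prize voucher in locker 1 | the attendant opened locker 2) = (1/9) / (4/9) = 1/4.

1/4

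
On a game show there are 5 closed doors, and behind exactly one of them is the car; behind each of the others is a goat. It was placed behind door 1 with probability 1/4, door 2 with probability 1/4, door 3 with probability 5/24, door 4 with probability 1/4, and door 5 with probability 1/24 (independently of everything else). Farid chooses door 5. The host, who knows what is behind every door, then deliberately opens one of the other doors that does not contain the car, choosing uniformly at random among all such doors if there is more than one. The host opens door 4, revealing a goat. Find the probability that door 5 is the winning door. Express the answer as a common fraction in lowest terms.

Condition on the true location of the car.
If it is behind either of doors 1 and 2 (prior 1/4 each): the host has 3 equally likely choices, so probability 1/3; weight (1/4)·(1/3) = 1/12 each.
If it is behind door 3 (prior 5/24): the host has 3 equally likely choices, so probability 1/3; weight (5/24)·(1/3) = 5/72.
If it is behind door 4 (prior 1/4): the host opened door 4, so this case is ruled out; weight (1/4)·0 = 0.
If it is behind door 5 (prior 1/24): the host has 4 equally likely choices, so probability 1/4; weight (1/24)·(1/4) = 1/96.
The weights sum to 71/288.
So P(the car behind door 5 | the host opened door 4) = (1/96) / (71/288) = 3/71.

3/71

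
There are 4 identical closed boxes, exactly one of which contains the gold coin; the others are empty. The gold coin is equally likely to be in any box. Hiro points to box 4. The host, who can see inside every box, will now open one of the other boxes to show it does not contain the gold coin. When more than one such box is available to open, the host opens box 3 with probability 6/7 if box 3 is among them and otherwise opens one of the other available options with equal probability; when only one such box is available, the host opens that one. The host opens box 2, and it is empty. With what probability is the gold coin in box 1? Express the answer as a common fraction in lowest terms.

Apply Bayes' rule, conditioning on where the gold coin actually is.
If it is in box 1 (prior 1/4): box 3 is available but not opened, probability 1/7; weight (1/4)·(1/7) = 1/28.
If it is in box 2 (prior 1/4): the host opened box 2, so this case is ruled out; weight (1/4)·0 = 0.
If it is in box 3 (prior 1/4): box 3 holds the prize so is unavailable; the host chooses uniformly among the 2 others, probability 1/2; weight (1/4)·(1/2) = 1/8.
If it is in box 4 (prior 1/4): box 3 is available but not opened; box 2 gets probability (1 − 6/7)/2 = 1/14; weight (1/4)·(1/14) = 1/56.
The weights sum to 5/28.
So P(the gold coin in box 1 | the host opened box 2) = (1/28) / (5/28) = 1/5.

1/5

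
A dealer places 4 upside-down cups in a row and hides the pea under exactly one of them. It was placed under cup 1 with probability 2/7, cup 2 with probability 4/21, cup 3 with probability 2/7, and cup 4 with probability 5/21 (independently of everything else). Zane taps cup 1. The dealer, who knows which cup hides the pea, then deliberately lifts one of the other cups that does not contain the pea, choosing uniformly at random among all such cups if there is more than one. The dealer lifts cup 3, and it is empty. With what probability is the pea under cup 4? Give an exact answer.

Consider each possible location of the pea in turn.
If it is under cup 1 (prior 2/7): the dealer has 3 equally likely choices, so probability 1/3; weight (2/7)·(1/3) = 2/21.
If it is under cup 2 (prior 4/21): the dealer has 2 equally likely choices, so probability 1/2; weight (4/21)·(1/2) = 2/21.
If it is under cup 3 (prior 2/7): the dealer opened cup 3, so this case is ruled out; weight (2/7)·0 = 0.
If it is under cup 4 (prior 5/21): the dealer has 2 equally likely choices, so probability 1/2; weight (5/21)·(1/2) = 5/42.
The weights sum to 13/42.
So P(the pea under cup 4 | the dealer opened cup 3) = (5/42) / (13/42) = 5/13.

5/13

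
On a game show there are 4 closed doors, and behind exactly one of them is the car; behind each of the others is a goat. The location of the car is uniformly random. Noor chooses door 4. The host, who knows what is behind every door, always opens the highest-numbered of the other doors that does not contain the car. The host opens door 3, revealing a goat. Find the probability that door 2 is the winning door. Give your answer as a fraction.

Consider each possible location of the car in turn.
If it is behind any of doors 1, 2, and 4 (prior 1/4 each): door 3 is the highest-numbered option available, probability 1; weight (1/4)·1 = 1/4 each.
If it is behind door 3 (prior 1/4): the host opened door 3, so this case is ruled out; weight (1/4)·0 = 0.
The weights sum to 3/4.
So P(the car behind door 2 | the host opened door 3) = (1/4) / (3/4) = 1/3.

1/3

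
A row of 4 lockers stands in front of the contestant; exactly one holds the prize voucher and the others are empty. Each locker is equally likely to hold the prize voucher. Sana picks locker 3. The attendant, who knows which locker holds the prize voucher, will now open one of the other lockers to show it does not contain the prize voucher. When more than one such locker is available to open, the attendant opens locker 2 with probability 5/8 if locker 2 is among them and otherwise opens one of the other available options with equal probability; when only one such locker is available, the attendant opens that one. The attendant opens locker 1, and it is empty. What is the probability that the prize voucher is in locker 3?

Apply Bayes' rule, conditioning on where the prize voucher actually is.
If it is in locker 1 (prior 1/4): the attendant opened locker 1, so this case is ruled out; weight (1/4)·0 = 0.
If it is in locker 2 (prior 1/4): locker 2 holds the prize so is unavailable; the attendant chooses uniformly among the 2 others, probability 1/2; weight (1/4)·(1/2) = 1/8.
If it is in locker 3 (prior 1/4): locker 2 is available but not opened; locker 1 gets probability (1 − 5/8)/2 = 3/16; weight (1/4)·(3/16) = 3/64.
If it is in locker 4 (prior 1/4): locker 2 is available but not opened, probability 3/8; weight (1/4)·(3/8) = 3/32.
The weights sum to 17/64.
So P(the prize voucher in locker 3 | the attendant opened locker 1) = (3/64) / (17/64) = 3/17.

3/17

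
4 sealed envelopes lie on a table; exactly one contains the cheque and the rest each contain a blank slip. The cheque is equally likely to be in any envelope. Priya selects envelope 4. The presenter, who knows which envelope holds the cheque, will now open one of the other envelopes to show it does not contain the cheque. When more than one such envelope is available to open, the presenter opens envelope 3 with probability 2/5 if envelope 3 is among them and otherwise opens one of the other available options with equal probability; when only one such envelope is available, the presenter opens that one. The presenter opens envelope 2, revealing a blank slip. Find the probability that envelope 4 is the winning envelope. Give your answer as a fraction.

Consider each possible location of the cheque in turn.
If it is in envelope 1 (prior 1/4): envelope 3 is available but not opened, probability 3/5; weight (1/4)·(3/5) = 3/20.
If it is in envelope 2 (prior 1/4): the presenter opened envelope 2, so this case is ruled out; weight (1/4)·0 = 0.
If it is in envelope 3 (prior 1/4): envelope 3 holds the prize so is unavailable; the presenter chooses uniformly among the 2 others, probability 1/2; weight (1/4)·(1/2) = 1/8.
If it is in envelope 4 (prior 1/4): envelope 3 is available but not opened; envelope 2 gets probability (1 − 2/5)/2 = 3/10; weight (1/4)·(3/10) = 3/40.
The weights sum to 7/20.
So P(the cheque in envelope 4 | the presenter opened envelope 2) = (3/40) / (7/20) = 3/14.

3/14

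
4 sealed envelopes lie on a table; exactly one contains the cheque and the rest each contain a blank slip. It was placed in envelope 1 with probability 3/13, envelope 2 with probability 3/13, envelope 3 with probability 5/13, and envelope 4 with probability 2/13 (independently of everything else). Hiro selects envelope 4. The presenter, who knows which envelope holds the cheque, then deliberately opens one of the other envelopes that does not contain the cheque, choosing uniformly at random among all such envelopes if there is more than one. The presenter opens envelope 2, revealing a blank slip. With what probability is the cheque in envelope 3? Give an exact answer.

15/28

Apply Bayes' rule, conditioning on where the cheque actually is.
If it is in envelope 1 (prior 3/13): the presenter has 2 equally likely choices, so probability 1/2; weight (3/13)·(1/2) = 3/26.
If it is in envelope 2 (prior 3/13): the presenter opened envelope 2, so this case is ruled out; weight (3/13)·0 = 0.
If it is in envelope 3 (prior 5/13): the presenter has 2 equally likely choices, so probability 1/2; weight (5/13)·(1/2) = 5/26.
If it is in envelope 4 (prior 2/13): the presenter has 3 equally likely choices, so probability 1/3; weight (2/13)·(1/3) = 2/39.
The weights sum to 14/39.
So P(the cheque in envelope 3 | the presenter opened envelope 2) = (5/26) / (14/39) = 15/28.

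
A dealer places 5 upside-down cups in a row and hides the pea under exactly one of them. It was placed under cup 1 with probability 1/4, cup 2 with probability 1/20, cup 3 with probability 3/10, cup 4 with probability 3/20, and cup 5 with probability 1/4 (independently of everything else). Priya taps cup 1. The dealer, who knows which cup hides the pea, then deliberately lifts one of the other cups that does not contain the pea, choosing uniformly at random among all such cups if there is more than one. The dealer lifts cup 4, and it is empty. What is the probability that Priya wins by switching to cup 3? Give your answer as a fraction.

8/21

Consider each possible location of the pea in turn.
If it is under cup 1 (prior 1/4): the dealer has 4 equally likely choices, so probability 1/4; weight (1/4)·(1/4) = 1/16.
If it is under cup 2 (prior 1/20): the dealer has 3 equally likely choices, so probability 1/3; weight (1/20)·(1/3) = 1/60.
If it is under cup 3 (prior 3/10): the dealer has 3 equally likely choices, so probability 1/3; weight (3/10)·(1/3) = 1/10.
If it is under cup 4 (prior 3/20): the dealer opened cup 4, so this case is ruled out; weight (3/20)·0 = 0.
If it is under cup 5 (prior 1/4): the dealer has 3 equally likely choices, so probability 1/3; weight (1/4)·(1/3) = 1/12.
The weights sum to 21/80.
So P(the pea under cup 3 | the dealer opened cup 4) = (1/10) / (21/80) = 8/21.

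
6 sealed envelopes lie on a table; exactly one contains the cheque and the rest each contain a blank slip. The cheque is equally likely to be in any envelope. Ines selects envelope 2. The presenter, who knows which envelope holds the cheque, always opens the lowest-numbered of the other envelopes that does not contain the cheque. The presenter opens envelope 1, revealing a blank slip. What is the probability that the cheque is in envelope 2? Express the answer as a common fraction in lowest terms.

1/5

Condition on the true location of the cheque.
If it is in envelope 1 (prior 1/6): the presenter opened envelope 1, so this case is ruled out; weight (1/6)·0 = 0.
If it is in any of envelopes 2, 3, 4, 5, and 6 (prior 1/6 each): envelope 1 is the lowest-numbered option available, probability 1; weight (1/6)·1 = 1/6 each.
The weights sum to 5/6.
So P(the cheque in envelope 2 | the presenter opened envelope 1) = (1/6) / (5/6) = 1/5.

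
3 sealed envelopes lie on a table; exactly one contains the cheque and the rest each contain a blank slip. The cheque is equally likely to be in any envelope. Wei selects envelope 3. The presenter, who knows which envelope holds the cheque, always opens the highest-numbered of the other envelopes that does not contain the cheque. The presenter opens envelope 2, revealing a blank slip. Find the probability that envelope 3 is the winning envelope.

Condition on the true location of the cheque.
If it is in either of envelopes 1 and 3 (prior 1/3 each): envelope 2 is the highest-numbered option available, probability 1; weight (1/3)·1 = 1/3 each.
If it is in envelope 2 (prior 1/3): the presenter opened envelope 2, so this case is ruled out; weight (1/3)·0 = 0.
The weights sum to 2/3.
So P(the cheque in envelope 3 | the presenter opened envelope 2) = (1/3) / (2/3) = 1/2.

1/2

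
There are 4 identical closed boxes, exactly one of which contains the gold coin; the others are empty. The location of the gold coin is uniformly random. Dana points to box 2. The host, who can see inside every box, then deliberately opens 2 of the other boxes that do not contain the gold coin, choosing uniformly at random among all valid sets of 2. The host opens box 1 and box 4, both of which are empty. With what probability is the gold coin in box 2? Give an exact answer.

1/4

Condition on the true location of the gold coin.
If it is in either of boxes 1 and 4 (prior 1/4 each): that box was opened and seen not to hold the prize — ruled out; weight (1/4)·0 = 0 each.
If it is in box 2 (prior 1/4): the host has 3 equally likely choices, so probability 1/3; weight (1/4)·(1/3) = 1/12.
If it is in box 3 (prior 1/4): the host has no choice, probability 1; weight (1/4)·1 = 1/4.
The weights sum to 1/3.
So P(the gold coin in box 2 | the host opened box 1 and box 4) = (1/12) / (1/3) = 1/4.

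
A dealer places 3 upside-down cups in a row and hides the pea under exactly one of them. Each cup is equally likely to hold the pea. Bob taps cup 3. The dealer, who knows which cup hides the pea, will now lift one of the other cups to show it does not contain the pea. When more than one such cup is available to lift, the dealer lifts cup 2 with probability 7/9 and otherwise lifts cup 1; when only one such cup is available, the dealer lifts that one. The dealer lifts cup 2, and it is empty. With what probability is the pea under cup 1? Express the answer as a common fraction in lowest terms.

9/16

Apply Bayes' rule, conditioning on where the pea actually is.
If it is under cup 1 (prior 1/3): only cup 2 is available, probability 1; weight (1/3)·1 = 1/3.
If it is under cup 2 (prior 1/3): the dealer opened cup 2, so this case is ruled out; weight (1/3)·0 = 0.
If it is under cup 3 (prior 1/3): cup 2 is available, opened with probability 7/9; weight (1/3)·(7/9) = 7/27.
The weights sum to 16/27.
So P(the pea under cup 1 | the dealer opened cup 2) = (1/3) / (16/27) = 9/16.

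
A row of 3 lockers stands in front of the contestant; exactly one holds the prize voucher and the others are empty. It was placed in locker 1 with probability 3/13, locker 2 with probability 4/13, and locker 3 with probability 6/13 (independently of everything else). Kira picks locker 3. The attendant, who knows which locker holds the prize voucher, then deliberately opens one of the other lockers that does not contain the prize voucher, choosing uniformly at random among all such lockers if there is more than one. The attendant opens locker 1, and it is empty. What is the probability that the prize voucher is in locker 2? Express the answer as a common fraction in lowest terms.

4/7

Consider each possible location of the prize voucher in turn.
If it is in locker 1 (prior 3/13): the attendant opened locker 1, so this case is ruled out; weight (3/13)·0 = 0.
If it is in locker 2 (prior 4/13): the attendant has no choice, probability 1; weight (4/13)·1 = 4/13.
If it is in locker 3 (prior 6/13): the attendant has 2 equally likely choices, so probability 1/2; weight (6/13)·(1/2) = 3/13.
The weights sum to 7/13.
So P(the prize voucher in locker 2 | the attendant opened locker 1) = (4/13) / (7/13) = 4/7.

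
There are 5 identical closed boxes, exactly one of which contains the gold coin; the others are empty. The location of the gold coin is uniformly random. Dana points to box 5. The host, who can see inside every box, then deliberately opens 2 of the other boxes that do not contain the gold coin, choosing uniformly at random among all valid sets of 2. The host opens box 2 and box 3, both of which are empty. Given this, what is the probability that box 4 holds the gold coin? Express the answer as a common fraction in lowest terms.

2/5

Apply Bayes' rule, conditioning on where the gold coin actually is.
If it is in either of boxes 1 and 4 (prior 1/5 each): the host has 3 equally likely choices, so probability 1/3; weight (1/5)·(1/3) = 1/15 each.
If it is in either of boxes 2 and 3 (prior 1/5 each): that box was opened and seen not to hold the prize — ruled out; weight (1/5)·0 = 0 each.
If it is in box 5 (prior 1/5): the host has 6 equally likely choices, so probability 1/6; weight (1/5)·(1/6) = 1/30.
The weights sum to 1/6.
So P(the gold coin in box 4 | the host opened box 2 and box 3) = (1/15) / (1/6) = 2/5.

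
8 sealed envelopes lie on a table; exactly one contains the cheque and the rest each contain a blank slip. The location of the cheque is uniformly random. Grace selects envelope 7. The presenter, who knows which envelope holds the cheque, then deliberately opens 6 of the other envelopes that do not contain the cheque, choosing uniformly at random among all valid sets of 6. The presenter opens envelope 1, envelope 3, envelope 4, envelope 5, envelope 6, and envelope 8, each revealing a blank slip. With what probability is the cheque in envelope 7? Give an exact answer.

Consider each possible location of the cheque in turn.
If it is in any of envelopes 1, 3, 4, 5, 6, and 8 (prior 1/8 each): that envelope was opened and seen not to hold the prize — ruled out; weight (1/8)·0 = 0 each.
If it is in envelope 2 (prior 1/8): the presenter has no choice, probability 1; weight (1/8)·1 = 1/8.
If it is in envelope 7 (prior 1/8): the presenter has 7 equally likely choices, so probability 1/7; weight (1/8)·(1/7) = 1/56.
The weights sum to 1/7.
So P(the cheque in envelope 7 | the presenter opened envelope 1, envelope 3, envelope 4, envelope 5, envelope 6, and envelope 8) = (1/56) / (1/7) = 1/8.

1/8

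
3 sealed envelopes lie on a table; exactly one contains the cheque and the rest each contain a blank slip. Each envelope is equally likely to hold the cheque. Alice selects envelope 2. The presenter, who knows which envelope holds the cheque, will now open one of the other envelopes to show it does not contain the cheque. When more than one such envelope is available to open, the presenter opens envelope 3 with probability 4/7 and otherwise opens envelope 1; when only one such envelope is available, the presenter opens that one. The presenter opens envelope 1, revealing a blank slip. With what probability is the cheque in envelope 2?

Condition on the true location of the cheque.
If it is in envelope 1 (prior 1/3): the presenter opened envelope 1, so this case is ruled out; weight (1/3)·0 = 0.
If it is in envelope 2 (prior 1/3): envelope 3 is available but not opened, probability 3/7; weight (1/3)·(3/7) = 1/7.
If it is in envelope 3 (prior 1/3): only envelope 1 is available, probability 1; weight (1/3)·1 = 1/3.
The weights sum to 10/21.
So P(the cheque in envelope 2 | the presenter opened envelope 1) = (1/7) / (10/21) = 3/10.

3/10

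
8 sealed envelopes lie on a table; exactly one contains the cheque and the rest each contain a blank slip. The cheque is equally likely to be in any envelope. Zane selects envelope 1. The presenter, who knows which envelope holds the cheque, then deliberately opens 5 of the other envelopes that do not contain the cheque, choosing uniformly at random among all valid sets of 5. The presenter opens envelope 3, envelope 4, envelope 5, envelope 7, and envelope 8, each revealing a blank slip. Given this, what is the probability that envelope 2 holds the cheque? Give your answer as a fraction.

Condition on the true location of the cheque.
If it is in envelope 1 (prior 1/8): the presenter has 21 equally likely choices, so probability 1/21; weight (1/8)·(1/21) = 1/168.
If it is in either of envelopes 2 and 6 (prior 1/8 each): the presenter has 6 equally likely choices, so probability 1/6; weight (1/8)·(1/6) = 1/48 each.
If it is in any of envelopes 3, 4, 5, 7, and 8 (prior 1/8 each): that envelope was opened and seen not to hold the prize — ruled out; weight (1/8)·0 = 0 each.
The weights sum to 1/21.
So P(the cheque in envelope 2 | the presenter opened envelope 3, envelope 4, envelope 5, envelope 7, and envelope 8) = (1/48) / (1/21) = 7/16.

7/16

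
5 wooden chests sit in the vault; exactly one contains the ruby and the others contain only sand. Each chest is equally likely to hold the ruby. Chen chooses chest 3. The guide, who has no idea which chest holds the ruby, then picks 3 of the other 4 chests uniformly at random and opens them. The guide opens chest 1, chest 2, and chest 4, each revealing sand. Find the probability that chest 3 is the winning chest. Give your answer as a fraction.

Consider each possible location of the ruby in turn.
If it is in any of chests 1, 2, and 4 (prior 1/5 each): that chest was opened and seen not to hold the prize — ruled out; weight (1/5)·0 = 0 each.
If it is in either of chests 3 and 5 (prior 1/5 each): the guide picks exactly this set with probability 1/4 regardless, and none is the prize; weight (1/5)·(1/4) = 1/20 each.
The weights sum to 1/10.
So P(the ruby in chest 3 | the guide opened chest 1, chest 2, and chest 4) = (1/20) / (1/10) = 1/2.

1/2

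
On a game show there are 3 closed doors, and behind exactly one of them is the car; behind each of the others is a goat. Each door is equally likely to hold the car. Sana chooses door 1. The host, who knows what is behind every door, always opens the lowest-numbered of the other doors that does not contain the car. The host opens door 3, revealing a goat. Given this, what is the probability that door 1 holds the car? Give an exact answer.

0

Condition on the true location of the car.
If it is behind door 1 (prior 1/3): the host would have opened door 2 instead, probability 0; weight (1/3)·0 = 0.
If it is behind door 2 (prior 1/3): door 3 is the lowest-numbered option available, probability 1; weight (1/3)·1 = 1/3.
If it is behind door 3 (prior 1/3): the host opened door 3, so this case is ruled out; weight (1/3)·0 = 0.
The weights sum to 1/3.
So P(the car behind door 1 | the host opened door 3) = 0 / (1/3) = 0.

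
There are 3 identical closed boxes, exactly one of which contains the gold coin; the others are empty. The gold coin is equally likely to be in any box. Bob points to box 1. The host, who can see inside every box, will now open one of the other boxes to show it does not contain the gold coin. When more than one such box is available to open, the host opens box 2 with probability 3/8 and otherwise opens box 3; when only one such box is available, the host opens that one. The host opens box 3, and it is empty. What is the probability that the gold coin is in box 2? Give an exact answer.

Consider each possible location of the gold coin in turn.
If it is in box 1 (prior 1/3): box 2 is available but not opened, probability 5/8; weight (1/3)·(5/8) = 5/24.
If it is in box 2 (prior 1/3): only box 3 is available, probability 1; weight (1/3)·1 = 1/3.
If it is in box 3 (prior 1/3): the host opened box 3, so this case is ruled out; weight (1/3)·0 = 0.
The weights sum to 13/24.
So P(the gold coin in box 2 | the host opened box 3) = (1/3) / (13/24) = 8/13.

8/13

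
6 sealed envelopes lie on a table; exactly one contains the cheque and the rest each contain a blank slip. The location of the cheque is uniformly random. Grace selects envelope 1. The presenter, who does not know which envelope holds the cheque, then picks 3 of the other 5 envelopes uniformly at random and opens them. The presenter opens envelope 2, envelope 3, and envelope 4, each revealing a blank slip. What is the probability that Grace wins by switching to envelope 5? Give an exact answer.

Condition on the true location of the cheque.
If it is in any of envelopes 1, 5, and 6 (prior 1/6 each): the presenter picks exactly this set with probability 1/10 regardless, and none is the prize; weight (1/6)·(1/10) = 1/60 each.
If it is in any of envelopes 2, 3, and 4 (prior 1/6 each): that envelope was opened and seen not to hold the prize — ruled out; weight (1/6)·0 = 0 each.
The weights sum to 1/20.
So P(the cheque in envelope 5 | the presenter opened envelope 2, envelope 3, and envelope 4) = (1/60) / (1/20) = 1/3.

1/3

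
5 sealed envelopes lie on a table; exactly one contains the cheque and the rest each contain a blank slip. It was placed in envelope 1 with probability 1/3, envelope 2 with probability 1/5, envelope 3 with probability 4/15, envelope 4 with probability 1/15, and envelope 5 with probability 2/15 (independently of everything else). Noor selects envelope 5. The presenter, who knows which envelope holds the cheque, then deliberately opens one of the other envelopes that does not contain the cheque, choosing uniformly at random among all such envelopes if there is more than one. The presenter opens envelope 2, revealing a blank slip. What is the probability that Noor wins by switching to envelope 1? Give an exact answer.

Condition on the true location of the cheque.
If it is in envelope 1 (prior 1/3): the presenter has 3 equally likely choices, so probability 1/3; weight (1/3)·(1/3) = 1/9.
If it is in envelope 2 (prior 1/5): the presenter opened envelope 2, so this case is ruled out; weight (1/5)·0 = 0.
If it is in envelope 3 (prior 4/15): the presenter has 3 equally likely choices, so probability 1/3; weight (4/15)·(1/3) = 4/45.
If it is in envelope 4 (prior 1/15): the presenter has 3 equally likely choices, so probability 1/3; weight (1/15)·(1/3) = 1/45.
If it is in envelope 5 (prior 2/15): the presenter has 4 equally likely choices, so probability 1/4; weight (2/15)·(1/4) = 1/30.
The weights sum to 23/90.
So P(the cheque in envelope 1 | the presenter opened envelope 2) = (1/9) / (23/90) = 10/23.

10/23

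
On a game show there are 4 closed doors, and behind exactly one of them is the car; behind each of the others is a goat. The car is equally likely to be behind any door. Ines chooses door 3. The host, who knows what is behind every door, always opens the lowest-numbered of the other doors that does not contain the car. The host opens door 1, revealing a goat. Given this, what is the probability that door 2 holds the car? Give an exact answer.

Apply Bayes' rule, conditioning on where the car actually is.
If it is behind door 1 (prior 1/4): the host opened door 1, so this case is ruled out; weight (1/4)·0 = 0.
If it is behind any of doors 2, 3, and 4 (prior 1/4 each): door 1 is the lowest-numbered option available, probability 1; weight (1/4)·1 = 1/4 each.
The weights sum to 3/4.
So P(the car behind door 2 | the host opened door 1) = (1/4) / (3/4) = 1/3.

1/3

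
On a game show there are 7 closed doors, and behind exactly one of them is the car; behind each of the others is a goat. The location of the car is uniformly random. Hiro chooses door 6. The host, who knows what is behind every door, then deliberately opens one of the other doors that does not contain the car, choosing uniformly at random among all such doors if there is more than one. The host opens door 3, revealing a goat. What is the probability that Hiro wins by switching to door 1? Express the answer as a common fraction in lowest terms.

Apply Bayes' rule, conditioning on where the car actually is.
If it is behind any of doors 1, 2, 4, 5, and 7 (prior 1/7 each): the host has 5 equally likely choices, so probability 1/5; weight (1/7)·(1/5) = 1/35 each.
If it is behind door 3 (prior 1/7): the host opened door 3, so this case is ruled out; weight (1/7)·0 = 0.
If it is behind door 6 (prior 1/7): the host has 6 equally likely choices, so probability 1/6; weight (1/7)·(1/6) = 1/42.
The weights sum to 1/6.
So P(the car behind door 1 | the host opened door 3) = (1/35) / (1/6) = 6/35.

6/35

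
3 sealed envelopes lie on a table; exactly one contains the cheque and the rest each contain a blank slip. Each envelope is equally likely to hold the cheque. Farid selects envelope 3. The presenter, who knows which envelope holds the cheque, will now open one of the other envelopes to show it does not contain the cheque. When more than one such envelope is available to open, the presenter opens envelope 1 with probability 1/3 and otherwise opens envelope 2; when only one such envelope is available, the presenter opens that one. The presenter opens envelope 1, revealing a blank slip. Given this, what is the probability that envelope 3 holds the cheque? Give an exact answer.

Consider each possible location of the cheque in turn.
If it is in envelope 1 (prior 1/3): the presenter opened envelope 1, so this case is ruled out; weight (1/3)·0 = 0.
If it is in envelope 2 (prior 1/3): only envelope 1 is available, probability 1; weight (1/3)·1 = 1/3.
If it is in envelope 3 (prior 1/3): envelope 1 is available, opened with probability 1/3; weight (1/3)·(1/3) = 1/9.
The weights sum to 4/9.
So P(the cheque in envelope 3 | the presenter opened envelope 1) = (1/9) / (4/9) = 1/4.

1/4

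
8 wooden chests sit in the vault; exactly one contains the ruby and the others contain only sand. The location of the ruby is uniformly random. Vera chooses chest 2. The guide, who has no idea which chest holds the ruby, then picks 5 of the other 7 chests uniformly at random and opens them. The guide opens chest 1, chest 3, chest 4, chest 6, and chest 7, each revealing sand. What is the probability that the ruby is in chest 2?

Condition on the true location of the ruby.
If it is in any of chests 1, 3, 4, 6, and 7 (prior 1/8 each): that chest was opened and seen not to hold the prize — ruled out; weight (1/8)·0 = 0 each.
If it is in any of chests 2, 5, and 8 (prior 1/8 each): the guide picks exactly this set with probability 1/21 regardless, and none is the prize; weight (1/8)·(1/21) = 1/168 each.
The weights sum to 1/56.
So P(the ruby in chest 2 | the guide opened chest 1, chest 3, chest 4, chest 6, and chest 7) = (1/168) / (1/56) = 1/3.

1/3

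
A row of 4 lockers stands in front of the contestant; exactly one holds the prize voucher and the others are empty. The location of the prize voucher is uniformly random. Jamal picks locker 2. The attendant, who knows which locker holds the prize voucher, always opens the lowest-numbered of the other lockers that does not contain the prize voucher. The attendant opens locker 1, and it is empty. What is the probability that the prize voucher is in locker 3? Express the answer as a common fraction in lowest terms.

Consider each possible location of the prize voucher in turn.
If it is in locker 1 (prior 1/4): the attendant opened locker 1, so this case is ruled out; weight (1/4)·0 = 0.
If it is in any of lockers 2, 3, and 4 (prior 1/4 each): locker 1 is the lowest-numbered option available, probability 1; weight (1/4)·1 = 1/4 each.
The weights sum to 3/4.
So P(the prize voucher in locker 3 | the attendant opened locker 1) = (1/4) / (3/4) = 1/3.

1/3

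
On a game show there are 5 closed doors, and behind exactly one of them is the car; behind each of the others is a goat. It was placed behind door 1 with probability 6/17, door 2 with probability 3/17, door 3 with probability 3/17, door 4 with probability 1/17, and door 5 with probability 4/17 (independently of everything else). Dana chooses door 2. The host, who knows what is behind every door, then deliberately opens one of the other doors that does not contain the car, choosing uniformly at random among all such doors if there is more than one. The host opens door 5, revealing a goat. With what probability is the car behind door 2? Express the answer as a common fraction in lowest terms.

9/49

Consider each possible location of the car in turn.
If it is behind door 1 (prior 6/17): the host has 3 equally likely choices, so probability 1/3; weight (6/17)·(1/3) = 2/17.
If it is behind door 2 (prior 3/17): the host has 4 equally likely choices, so probability 1/4; weight (3/17)·(1/4) = 3/68.
If it is behind door 3 (prior 3/17): the host has 3 equally likely choices, so probability 1/3; weight (3/17)·(1/3) = 1/17.
If it is behind door 4 (prior 1/17): the host has 3 equally likely choices, so probability 1/3; weight (1/17)·(1/3) = 1/51.
If it is behind door 5 (prior 4/17): the host opened door 5, so this case is ruled out; weight (4/17)·0 = 0.
The weights sum to 49/204.
So P(the car behind door 2 | the host opened door 5) = (3/68) / (49/204) = 9/49.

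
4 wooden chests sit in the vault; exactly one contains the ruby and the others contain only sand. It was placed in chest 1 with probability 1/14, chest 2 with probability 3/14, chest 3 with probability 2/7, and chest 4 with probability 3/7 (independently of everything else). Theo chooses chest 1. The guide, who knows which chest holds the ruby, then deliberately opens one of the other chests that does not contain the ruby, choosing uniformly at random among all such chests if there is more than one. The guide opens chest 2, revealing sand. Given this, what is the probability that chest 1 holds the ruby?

Condition on the true location of the ruby.
If it is in chest 1 (prior 1/14): the guide has 3 equally likely choices, so probability 1/3; weight (1/14)·(1/3) = 1/42.
If it is in chest 2 (prior 3/14): the guide opened chest 2, so this case is ruled out; weight (3/14)·0 = 0.
If it is in chest 3 (prior 2/7): the guide has 2 equally likely choices, so probability 1/2; weight (2/7)·(1/2) = 1/7.
If it is in chest 4 (prior 3/7): the guide has 2 equally likely choices, so probability 1/2; weight (3/7)·(1/2) = 3/14.
The weights sum to 8/21.
So P(the ruby in chest 1 | the guide opened chest 2) = (1/42) / (8/21) = 1/16.

1/16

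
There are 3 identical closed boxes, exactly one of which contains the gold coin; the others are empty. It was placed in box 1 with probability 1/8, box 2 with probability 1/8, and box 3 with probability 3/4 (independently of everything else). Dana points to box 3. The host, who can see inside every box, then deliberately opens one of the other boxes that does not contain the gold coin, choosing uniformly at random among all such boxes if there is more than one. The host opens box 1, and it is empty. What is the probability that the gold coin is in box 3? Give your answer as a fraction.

3/4

Condition on the true location of the gold coin.
If it is in box 1 (prior 1/8): the host opened box 1, so this case is ruled out; weight (1/8)·0 = 0.
If it is in box 2 (prior 1/8): the host has no choice, probability 1; weight (1/8)·1 = 1/8.
If it is in box 3 (prior 3/4): the host has 2 equally likely choices, so probability 1/2; weight (3/4)·(1/2) = 3/8.
The weights sum to 1/2.
So P(the gold coin in box 3 | the host opened box 1) = (3/8) / (1/2) = 3/4.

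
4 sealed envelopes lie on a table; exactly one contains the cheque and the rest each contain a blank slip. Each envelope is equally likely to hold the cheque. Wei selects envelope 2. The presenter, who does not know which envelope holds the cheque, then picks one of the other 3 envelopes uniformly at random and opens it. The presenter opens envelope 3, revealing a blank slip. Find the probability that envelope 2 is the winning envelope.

Apply Bayes' rule, conditioning on where the cheque actually is.
If it is in any of envelopes 1, 2, and 4 (prior 1/4 each): the presenter picks envelope 3 with probability 1/3 regardless, and it is not the prize; weight (1/4)·(1/3) = 1/12 each.
If it is in envelope 3 (prior 1/4): the presenter opened envelope 3, so this case is ruled out; weight (1/4)·0 = 0.
The weights sum to 1/4.
So P(the cheque in envelope 2 | the presenter opened envelope 3) = (1/12) / (1/4) = 1/3.

1/3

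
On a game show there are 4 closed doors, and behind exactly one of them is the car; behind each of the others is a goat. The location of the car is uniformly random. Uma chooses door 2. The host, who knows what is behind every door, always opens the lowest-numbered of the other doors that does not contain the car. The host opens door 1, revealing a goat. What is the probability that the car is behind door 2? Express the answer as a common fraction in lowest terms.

1/3

Consider each possible location of the car in turn.
If it is behind door 1 (prior 1/4): the host opened door 1, so this case is ruled out; weight (1/4)·0 = 0.
If it is behind any of doors 2, 3, and 4 (prior 1/4 each): door 1 is the lowest-numbered option available, probability 1; weight (1/4)·1 = 1/4 each.
The weights sum to 3/4.
So P(the car behind door 2 | the host opened door 1) = (1/4) / (3/4) = 1/3.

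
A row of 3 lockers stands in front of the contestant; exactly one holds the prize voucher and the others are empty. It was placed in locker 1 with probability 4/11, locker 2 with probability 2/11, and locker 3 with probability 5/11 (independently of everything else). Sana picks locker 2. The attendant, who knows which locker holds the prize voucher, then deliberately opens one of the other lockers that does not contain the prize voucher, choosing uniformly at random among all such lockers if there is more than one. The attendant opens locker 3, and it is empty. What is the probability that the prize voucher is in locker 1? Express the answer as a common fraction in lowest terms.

4/5

Consider each possible location of the prize voucher in turn.
If it is in locker 1 (prior 4/11): the attendant has no choice, probability 1; weight (4/11)·1 = 4/11.
If it is in locker 2 (prior 2/11): the attendant has 2 equally likely choices, so probability 1/2; weight (2/11)·(1/2) = 1/11.
If it is in locker 3 (prior 5/11): the attendant opened locker 3, so this case is ruled out; weight (5/11)·0 = 0.
The weights sum to 5/11.
So P(the prize voucher in locker 1 | the attendant opened locker 3) = (4/11) / (5/11) = 4/5.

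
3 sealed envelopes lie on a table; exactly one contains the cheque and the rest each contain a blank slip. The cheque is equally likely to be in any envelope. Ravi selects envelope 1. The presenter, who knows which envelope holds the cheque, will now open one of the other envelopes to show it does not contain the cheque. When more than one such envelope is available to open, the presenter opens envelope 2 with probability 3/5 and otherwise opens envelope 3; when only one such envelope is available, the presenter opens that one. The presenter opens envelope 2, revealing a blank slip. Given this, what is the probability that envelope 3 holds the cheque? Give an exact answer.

Apply Bayes' rule, conditioning on where the cheque actually is.
If it is in envelope 1 (prior 1/3): envelope 2 is available, opened with probability 3/5; weight (1/3)·(3/5) = 1/5.
If it is in envelope 2 (prior 1/3): the presenter opened envelope 2, so this case is ruled out; weight (1/3)·0 = 0.
If it is in envelope 3 (prior 1/3): only envelope 2 is available, probability 1; weight (1/3)·1 = 1/3.
The weights sum to 8/15.
So P(the cheque in envelope 3 | the presenter opened envelope 2) = (1/3) / (8/15) = 5/8.

5/8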